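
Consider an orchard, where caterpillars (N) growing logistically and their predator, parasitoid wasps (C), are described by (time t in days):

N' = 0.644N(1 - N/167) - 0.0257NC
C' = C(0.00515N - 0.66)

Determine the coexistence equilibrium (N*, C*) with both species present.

From dC/dt = 0 with C > 0: 0.00515N* = 0.66, so N* = 128.
Substitute into dN/dt = 0: 0.644(1 - 128/167) = 0.0257C*.
The bracket is 0.233, giving C* = 0.15/0.0257 = 5.83.

N* ≈ 128, C* ≈ 5.83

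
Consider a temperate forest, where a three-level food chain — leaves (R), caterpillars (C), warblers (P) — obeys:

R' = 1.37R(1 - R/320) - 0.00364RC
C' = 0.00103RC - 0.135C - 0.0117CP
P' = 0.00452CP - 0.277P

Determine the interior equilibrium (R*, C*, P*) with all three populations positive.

R* ≈ 268, C* ≈ 61.3, P* ≈ 12

From dP/dt = 0: 0.00452C* = 0.277, so C* = 61.3.
From dR/dt = 0: 1.37(1 - R*/320) = 0.00364·61.3, giving R* = 320·(1 - 0.163) = 268.
From dC/dt = 0: 0.00103·268 - 0.135 = 0.0117P*, so P* = 0.141/0.0117 = 12.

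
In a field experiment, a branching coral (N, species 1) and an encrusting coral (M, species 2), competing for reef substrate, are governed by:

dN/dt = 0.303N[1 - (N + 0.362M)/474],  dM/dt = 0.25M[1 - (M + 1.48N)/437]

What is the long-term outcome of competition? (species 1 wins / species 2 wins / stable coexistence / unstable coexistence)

species 1 excludes species 2

Compare the nullcline intercepts: K1/α12 = 474/0.362 = 1310 > K2 = 437; K2/α21 = 437/1.48 = 295 < K1 = 474.
Since the inequalities point opposite ways, species 1 can invade but species 2 cannot.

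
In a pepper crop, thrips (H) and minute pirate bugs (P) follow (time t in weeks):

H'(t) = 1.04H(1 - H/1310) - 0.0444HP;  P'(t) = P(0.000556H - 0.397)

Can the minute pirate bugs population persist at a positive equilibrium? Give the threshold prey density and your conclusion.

Threshold H = 714; K > 714, so yes, the predator persists.

The predator equation gives dP/dt > 0 only when H > 0.397/0.000556 = 714.
Without the predator, H → K = 1310. Since 1310 > 714, the predator can invade and persist.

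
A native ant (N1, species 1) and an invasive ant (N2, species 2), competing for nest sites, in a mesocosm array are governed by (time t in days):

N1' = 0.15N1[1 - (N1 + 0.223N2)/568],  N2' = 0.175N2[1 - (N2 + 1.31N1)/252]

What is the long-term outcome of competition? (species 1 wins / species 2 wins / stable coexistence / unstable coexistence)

Compare the nullcline intercepts: K1/α12 = 568/0.223 = 2550 > K2 = 252; K2/α21 = 252/1.31 = 192 < K1 = 568.
Since the inequalities point opposite ways, species 1 can invade but species 2 cannot.

species 1 excludes species 2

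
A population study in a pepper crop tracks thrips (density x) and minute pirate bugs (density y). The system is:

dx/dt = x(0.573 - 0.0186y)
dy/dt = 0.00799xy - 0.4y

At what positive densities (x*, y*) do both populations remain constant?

Set dy/dt = 0 with y > 0: 0.00799x - 0.4 = 0, so x* = 0.4/0.00799 = 50.1.
Set dx/dt = 0 with x > 0: 0.573 - 0.0186y = 0, so y* = 0.573/0.0186 = 30.8.

x* ≈ 50.1, y* ≈ 30.8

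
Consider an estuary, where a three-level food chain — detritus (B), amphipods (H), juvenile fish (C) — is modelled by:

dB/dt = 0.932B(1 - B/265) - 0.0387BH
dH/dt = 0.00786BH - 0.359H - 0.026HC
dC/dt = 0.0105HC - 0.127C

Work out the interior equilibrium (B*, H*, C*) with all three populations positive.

B* ≈ 132, H* ≈ 12.1, C* ≈ 26.1

From dC/dt = 0: 0.0105H* = 0.127, so H* = 12.1.
From dB/dt = 0: 0.932(1 - B*/265) = 0.0387·12.1, giving B* = 265·(1 - 0.502) = 132.
From dH/dt = 0: 0.00786·132 - 0.359 = 0.026C*, so C* = 0.678/0.026 = 26.1.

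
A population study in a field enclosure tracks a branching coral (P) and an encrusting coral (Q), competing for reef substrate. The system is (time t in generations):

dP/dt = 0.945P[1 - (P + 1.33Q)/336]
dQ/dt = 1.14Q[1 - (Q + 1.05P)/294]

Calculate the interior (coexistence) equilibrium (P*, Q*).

P* ≈ 139, Q* ≈ 148

Setting both brackets to zero gives the nullclines P + 1.33Q = 336 and 1.05P + Q = 294.
Substituting Q = 294 - 1.05P into the first: P(1 - 1.33·1.05) = 336 - 1.33·294.
So P* = -55/-0.397 = 139, and then Q* = 294 - 1.05·139 = 148.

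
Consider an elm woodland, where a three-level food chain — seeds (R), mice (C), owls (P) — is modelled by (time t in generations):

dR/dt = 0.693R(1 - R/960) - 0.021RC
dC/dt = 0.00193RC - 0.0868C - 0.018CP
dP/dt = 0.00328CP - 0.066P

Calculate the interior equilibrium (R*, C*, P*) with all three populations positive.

R* ≈ 375, C* ≈ 20.1, P* ≈ 35.3

From dP/dt = 0: 0.00328C* = 0.066, so C* = 20.1.
From dR/dt = 0: 0.693(1 - R*/960) = 0.021·20.1, giving R* = 960·(1 - 0.61) = 375.
From dC/dt = 0: 0.00193·375 - 0.0868 = 0.018P*, so P* = 0.636/0.018 = 35.3.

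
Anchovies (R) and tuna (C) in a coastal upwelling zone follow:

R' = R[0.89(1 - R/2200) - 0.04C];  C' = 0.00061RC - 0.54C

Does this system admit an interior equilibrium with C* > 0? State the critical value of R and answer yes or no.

The predator equation gives dC/dt > 0 only when R > 0.54/0.00061 = 885.
Without the predator, R → K = 2200. Since 2200 > 885, the predator can invade and persist.

Threshold R = 885; K > 885, so yes, the predator persists.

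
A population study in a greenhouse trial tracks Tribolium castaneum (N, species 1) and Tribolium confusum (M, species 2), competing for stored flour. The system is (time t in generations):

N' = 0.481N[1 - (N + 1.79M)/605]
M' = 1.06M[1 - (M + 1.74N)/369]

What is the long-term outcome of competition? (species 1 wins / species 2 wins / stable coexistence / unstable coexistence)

unstable coexistence (outcome depends on initial conditions)

Compare the nullcline intercepts: K1/α12 = 605/1.79 = 338 < K2 = 369; K2/α21 = 369/1.74 = 212 < K1 = 605.
Since both are reversed, neither can invade when rare; the interior point is a saddle.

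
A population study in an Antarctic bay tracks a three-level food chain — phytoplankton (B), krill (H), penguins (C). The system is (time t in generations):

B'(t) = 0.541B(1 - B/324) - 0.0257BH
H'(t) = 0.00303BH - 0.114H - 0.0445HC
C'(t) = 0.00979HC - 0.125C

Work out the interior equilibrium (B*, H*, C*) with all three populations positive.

B* ≈ 127, H* ≈ 12.8, C* ≈ 6.12

From dC/dt = 0: 0.00979H* = 0.125, so H* = 12.8.
From dB/dt = 0: 0.541(1 - B*/324) = 0.0257·12.8, giving B* = 324·(1 - 0.607) = 127.
From dH/dt = 0: 0.00303·127 - 0.114 = 0.0445C*, so C* = 0.272/0.0445 = 6.12.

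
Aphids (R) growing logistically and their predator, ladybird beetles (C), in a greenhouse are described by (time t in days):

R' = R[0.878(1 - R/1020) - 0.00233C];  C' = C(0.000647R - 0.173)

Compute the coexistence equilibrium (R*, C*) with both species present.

R* ≈ 267, C* ≈ 278

From dC/dt = 0 with C > 0: 0.000647R* = 0.173, so R* = 267.
Substitute into dR/dt = 0: 0.878(1 - 267/1020) = 0.00233C*.
The bracket is 0.738, giving C* = 0.648/0.00233 = 278.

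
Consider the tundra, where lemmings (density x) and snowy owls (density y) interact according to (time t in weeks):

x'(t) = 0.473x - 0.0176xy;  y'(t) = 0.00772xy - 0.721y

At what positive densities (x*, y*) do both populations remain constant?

x* ≈ 93.4, y* ≈ 26.9

Set dy/dt = 0 with y > 0: 0.00772x - 0.721 = 0, so x* = 0.721/0.00772 = 93.4.
Set dx/dt = 0 with x > 0: 0.473 - 0.0176y = 0, so y* = 0.473/0.0176 = 26.9.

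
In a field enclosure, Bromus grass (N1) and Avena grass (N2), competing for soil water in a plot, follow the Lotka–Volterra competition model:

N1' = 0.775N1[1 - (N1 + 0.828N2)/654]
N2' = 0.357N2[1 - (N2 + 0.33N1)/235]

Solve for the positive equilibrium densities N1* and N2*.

Setting both brackets to zero gives the nullclines N1 + 0.828N2 = 654 and 0.33N1 + N2 = 235.
Substituting N2 = 235 - 0.33N1 into the first: N1(1 - 0.828·0.33) = 654 - 0.828·235.
So N1* = 459/0.727 = 632, and then N2* = 235 - 0.33·632 = 26.4.

N1* ≈ 632, N2* ≈ 26.4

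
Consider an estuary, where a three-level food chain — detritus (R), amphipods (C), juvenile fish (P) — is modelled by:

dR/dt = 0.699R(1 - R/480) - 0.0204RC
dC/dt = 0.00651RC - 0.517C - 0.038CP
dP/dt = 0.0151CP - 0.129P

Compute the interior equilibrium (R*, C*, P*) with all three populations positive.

From dP/dt = 0: 0.0151C* = 0.129, so C* = 8.54.
From dR/dt = 0: 0.699(1 - R*/480) = 0.0204·8.54, giving R* = 480·(1 - 0.249) = 360.
From dC/dt = 0: 0.00651·360 - 0.517 = 0.038P*, so P* = 1.83/0.038 = 48.1.

R* ≈ 360, C* ≈ 8.54, P* ≈ 48.1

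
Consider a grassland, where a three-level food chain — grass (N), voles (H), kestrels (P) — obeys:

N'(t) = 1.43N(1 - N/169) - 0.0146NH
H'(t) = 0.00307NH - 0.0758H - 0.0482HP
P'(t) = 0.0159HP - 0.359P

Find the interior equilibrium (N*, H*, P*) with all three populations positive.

From dP/dt = 0: 0.0159H* = 0.359, so H* = 22.6.
From dN/dt = 0: 1.43(1 - N*/169) = 0.0146·22.6, giving N* = 169·(1 - 0.231) = 130.
From dH/dt = 0: 0.00307·130 - 0.0758 = 0.0482P*, so P* = 0.323/0.0482 = 6.71.

N* ≈ 130, H* ≈ 22.6, P* ≈ 6.71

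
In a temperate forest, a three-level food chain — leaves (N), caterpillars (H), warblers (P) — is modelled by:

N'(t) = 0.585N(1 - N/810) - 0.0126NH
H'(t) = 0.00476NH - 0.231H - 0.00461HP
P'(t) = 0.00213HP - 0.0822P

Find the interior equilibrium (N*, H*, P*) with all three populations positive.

From dP/dt = 0: 0.00213H* = 0.0822, so H* = 38.6.
From dN/dt = 0: 0.585(1 - N*/810) = 0.0126·38.6, giving N* = 810·(1 - 0.831) = 137.
From dH/dt = 0: 0.00476·137 - 0.231 = 0.00461P*, so P* = 0.42/0.00461 = 91.1.

N* ≈ 137, H* ≈ 38.6, P* ≈ 91.1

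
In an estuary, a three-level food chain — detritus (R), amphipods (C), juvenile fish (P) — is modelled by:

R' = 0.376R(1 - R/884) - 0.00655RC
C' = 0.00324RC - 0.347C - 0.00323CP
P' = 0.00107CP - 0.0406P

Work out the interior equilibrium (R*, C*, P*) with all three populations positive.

From dP/dt = 0: 0.00107C* = 0.0406, so C* = 37.9.
From dR/dt = 0: 0.376(1 - R*/884) = 0.00655·37.9, giving R* = 884·(1 - 0.661) = 300.
From dC/dt = 0: 0.00324·300 - 0.347 = 0.00323P*, so P* = 0.624/0.00323 = 193.

R* ≈ 300, C* ≈ 37.9, P* ≈ 193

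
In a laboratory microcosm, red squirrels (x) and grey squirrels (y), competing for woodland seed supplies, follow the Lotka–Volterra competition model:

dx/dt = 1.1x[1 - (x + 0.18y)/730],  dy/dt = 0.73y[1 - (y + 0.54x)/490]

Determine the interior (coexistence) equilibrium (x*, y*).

x* ≈ 711, y* ≈ 106

Setting both brackets to zero gives the nullclines x + 0.18y = 730 and 0.54x + y = 490.
Substituting y = 490 - 0.54x into the first: x(1 - 0.18·0.54) = 730 - 0.18·490.
So x* = 642/0.903 = 711, and then y* = 490 - 0.54·711 = 106.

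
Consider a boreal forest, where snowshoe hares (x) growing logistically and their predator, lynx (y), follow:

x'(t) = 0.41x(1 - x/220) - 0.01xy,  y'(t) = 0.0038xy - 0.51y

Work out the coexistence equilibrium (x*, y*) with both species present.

From dy/dt = 0 with y > 0: 0.0038x* = 0.51, so x* = 134.
Substitute into dx/dt = 0: 0.41(1 - 134/220) = 0.01y*.
The bracket is 0.39, giving y* = 0.16/0.01 = 16.

x* ≈ 134, y* ≈ 16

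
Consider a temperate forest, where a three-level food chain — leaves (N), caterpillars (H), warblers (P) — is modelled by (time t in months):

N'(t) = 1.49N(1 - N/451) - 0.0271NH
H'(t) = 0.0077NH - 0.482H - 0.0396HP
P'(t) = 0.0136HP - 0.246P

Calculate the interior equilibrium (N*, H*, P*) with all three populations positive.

N* ≈ 303, H* ≈ 18.1, P* ≈ 46.7

From dP/dt = 0: 0.0136H* = 0.246, so H* = 18.1.
From dN/dt = 0: 1.49(1 - N*/451) = 0.0271·18.1, giving N* = 451·(1 - 0.329) = 303.
From dH/dt = 0: 0.0077·303 - 0.482 = 0.0396P*, so P* = 1.85/0.0396 = 46.7.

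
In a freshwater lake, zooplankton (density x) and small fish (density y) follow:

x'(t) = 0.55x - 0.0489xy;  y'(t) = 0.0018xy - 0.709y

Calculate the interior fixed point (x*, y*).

x* ≈ 394, y* ≈ 11.2

Set dy/dt = 0 with y > 0: 0.0018x - 0.709 = 0, so x* = 0.709/0.0018 = 394.
Set dx/dt = 0 with x > 0: 0.55 - 0.0489y = 0, so y* = 0.55/0.0489 = 11.2.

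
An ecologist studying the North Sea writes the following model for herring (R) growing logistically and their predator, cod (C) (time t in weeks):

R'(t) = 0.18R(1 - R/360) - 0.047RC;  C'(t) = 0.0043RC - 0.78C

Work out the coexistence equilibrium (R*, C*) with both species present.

From dC/dt = 0 with C > 0: 0.0043R* = 0.78, so R* = 181.
Substitute into dR/dt = 0: 0.18(1 - 181/360) = 0.047C*.
The bracket is 0.496, giving C* = 0.0893/0.047 = 1.9.

R* ≈ 181, C* ≈ 1.9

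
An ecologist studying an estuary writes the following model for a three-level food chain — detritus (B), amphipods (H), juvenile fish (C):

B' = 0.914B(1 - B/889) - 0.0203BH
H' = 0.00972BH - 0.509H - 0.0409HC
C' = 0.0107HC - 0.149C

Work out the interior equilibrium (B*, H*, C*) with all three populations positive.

B* ≈ 614, H* ≈ 13.9, C* ≈ 133

From dC/dt = 0: 0.0107H* = 0.149, so H* = 13.9.
From dB/dt = 0: 0.914(1 - B*/889) = 0.0203·13.9, giving B* = 889·(1 - 0.309) = 614.
From dH/dt = 0: 0.00972·614 - 0.509 = 0.0409C*, so C* = 5.46/0.0409 = 133.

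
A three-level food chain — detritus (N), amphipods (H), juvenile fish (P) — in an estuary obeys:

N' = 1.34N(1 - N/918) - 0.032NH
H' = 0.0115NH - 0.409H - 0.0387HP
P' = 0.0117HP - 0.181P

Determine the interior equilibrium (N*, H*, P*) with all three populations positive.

N* ≈ 579, H* ≈ 15.5, P* ≈ 161

From dP/dt = 0: 0.0117H* = 0.181, so H* = 15.5.
From dN/dt = 0: 1.34(1 - N*/918) = 0.032·15.5, giving N* = 918·(1 - 0.369) = 579.
From dH/dt = 0: 0.0115·579 - 0.409 = 0.0387P*, so P* = 6.25/0.0387 = 161.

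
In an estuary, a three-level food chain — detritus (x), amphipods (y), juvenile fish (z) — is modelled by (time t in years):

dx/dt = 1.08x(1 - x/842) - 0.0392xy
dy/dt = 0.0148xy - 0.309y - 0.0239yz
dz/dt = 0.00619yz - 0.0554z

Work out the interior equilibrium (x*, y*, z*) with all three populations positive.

x* ≈ 568, y* ≈ 8.95, z* ≈ 339

From dz/dt = 0: 0.00619y* = 0.0554, so y* = 8.95.
From dx/dt = 0: 1.08(1 - x*/842) = 0.0392·8.95, giving x* = 842·(1 - 0.325) = 568.
From dy/dt = 0: 0.0148·568 - 0.309 = 0.0239z*, so z* = 8.1/0.0239 = 339.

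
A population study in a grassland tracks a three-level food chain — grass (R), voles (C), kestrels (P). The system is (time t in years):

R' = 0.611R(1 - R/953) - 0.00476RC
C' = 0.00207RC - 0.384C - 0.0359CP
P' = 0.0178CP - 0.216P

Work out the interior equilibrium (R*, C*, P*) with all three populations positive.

From dP/dt = 0: 0.0178C* = 0.216, so C* = 12.1.
From dR/dt = 0: 0.611(1 - R*/953) = 0.00476·12.1, giving R* = 953·(1 - 0.0945) = 863.
From dC/dt = 0: 0.00207·863 - 0.384 = 0.0359P*, so P* = 1.4/0.0359 = 39.1.

R* ≈ 863, C* ≈ 12.1, P* ≈ 39.1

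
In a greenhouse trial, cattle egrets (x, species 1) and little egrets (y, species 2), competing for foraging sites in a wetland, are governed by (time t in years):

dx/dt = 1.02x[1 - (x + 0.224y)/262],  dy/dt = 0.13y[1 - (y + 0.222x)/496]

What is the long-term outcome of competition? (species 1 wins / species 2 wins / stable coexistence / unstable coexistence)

stable coexistence

Compare the nullcline intercepts: K1/α12 = 262/0.224 = 1170 > K2 = 496; K2/α21 = 496/0.222 = 2230 > K1 = 262.
Since both inequalities hold, each species can invade when rare, so the interior equilibrium is stable.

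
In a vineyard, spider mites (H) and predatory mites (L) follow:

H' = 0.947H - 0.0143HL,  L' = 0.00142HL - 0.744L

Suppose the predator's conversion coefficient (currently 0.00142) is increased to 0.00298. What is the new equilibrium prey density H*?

At the interior fixed point, setting dL/dt = 0 with L > 0 fixes H* = (predator death rate)/(HL coefficient) — independent of the other coefficients.
With the change, H* = 0.744/0.00298 = 250; it falls from 524.

H* ≈ 250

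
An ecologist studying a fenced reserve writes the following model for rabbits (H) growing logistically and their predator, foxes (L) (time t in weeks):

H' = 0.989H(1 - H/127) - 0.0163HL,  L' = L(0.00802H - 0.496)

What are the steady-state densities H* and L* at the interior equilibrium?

H* ≈ 61.8, L* ≈ 31.1

From dL/dt = 0 with L > 0: 0.00802H* = 0.496, so H* = 61.8.
Substitute into dH/dt = 0: 0.989(1 - 61.8/127) = 0.0163L*.
The bracket is 0.513, giving L* = 0.507/0.0163 = 31.1.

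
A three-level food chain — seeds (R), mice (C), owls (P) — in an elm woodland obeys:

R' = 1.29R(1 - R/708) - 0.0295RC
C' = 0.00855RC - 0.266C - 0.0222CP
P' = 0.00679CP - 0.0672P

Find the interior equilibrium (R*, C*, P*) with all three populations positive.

From dP/dt = 0: 0.00679C* = 0.0672, so C* = 9.9.
From dR/dt = 0: 1.29(1 - R*/708) = 0.0295·9.9, giving R* = 708·(1 - 0.226) = 548.
From dC/dt = 0: 0.00855·548 - 0.266 = 0.0222P*, so P* = 4.42/0.0222 = 199.

R* ≈ 548, C* ≈ 9.9, P* ≈ 199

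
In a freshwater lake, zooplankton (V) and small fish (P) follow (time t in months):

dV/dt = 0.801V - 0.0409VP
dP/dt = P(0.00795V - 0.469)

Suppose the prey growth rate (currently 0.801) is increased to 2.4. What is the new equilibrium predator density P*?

At the interior fixed point, setting dV/dt = 0 with V > 0 fixes P* = (prey growth rate)/(VP coefficient) — independent of the other coefficients.
With the change, P* = 2.4/0.0409 = 58.7; it rises from 19.6.

P* ≈ 58.7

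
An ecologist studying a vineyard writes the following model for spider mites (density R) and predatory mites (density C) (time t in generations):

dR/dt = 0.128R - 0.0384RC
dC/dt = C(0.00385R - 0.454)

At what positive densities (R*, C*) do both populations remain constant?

R* ≈ 118, C* ≈ 3.33

Set dC/dt = 0 with C > 0: 0.00385R - 0.454 = 0, so R* = 0.454/0.00385 = 118.
Set dR/dt = 0 with R > 0: 0.128 - 0.0384C = 0, so C* = 0.128/0.0384 = 3.33.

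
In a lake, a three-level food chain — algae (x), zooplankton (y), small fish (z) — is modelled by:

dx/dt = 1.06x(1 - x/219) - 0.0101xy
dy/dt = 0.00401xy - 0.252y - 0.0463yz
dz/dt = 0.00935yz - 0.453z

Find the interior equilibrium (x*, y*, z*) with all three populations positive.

From dz/dt = 0: 0.00935y* = 0.453, so y* = 48.4.
From dx/dt = 0: 1.06(1 - x*/219) = 0.0101·48.4, giving x* = 219·(1 - 0.462) = 118.
From dy/dt = 0: 0.00401·118 - 0.252 = 0.0463z*, so z* = 0.221/0.0463 = 4.77.

x* ≈ 118, y* ≈ 48.4, z* ≈ 4.77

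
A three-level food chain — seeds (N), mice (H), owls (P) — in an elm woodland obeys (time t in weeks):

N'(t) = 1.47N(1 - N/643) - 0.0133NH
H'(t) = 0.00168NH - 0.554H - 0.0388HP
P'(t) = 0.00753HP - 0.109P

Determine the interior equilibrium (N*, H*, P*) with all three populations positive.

N* ≈ 559, H* ≈ 14.5, P* ≈ 9.92

From dP/dt = 0: 0.00753H* = 0.109, so H* = 14.5.
From dN/dt = 0: 1.47(1 - N*/643) = 0.0133·14.5, giving N* = 643·(1 - 0.131) = 559.
From dH/dt = 0: 0.00168·559 - 0.554 = 0.0388P*, so P* = 0.385/0.0388 = 9.92.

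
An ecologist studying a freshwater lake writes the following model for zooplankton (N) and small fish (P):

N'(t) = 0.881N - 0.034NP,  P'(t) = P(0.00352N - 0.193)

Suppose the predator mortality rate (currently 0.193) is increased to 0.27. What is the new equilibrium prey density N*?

N* ≈ 76.7

At the interior fixed point, setting dP/dt = 0 with P > 0 fixes N* = (predator death rate)/(NP coefficient) — independent of the other coefficients.
With the change, N* = 0.27/0.00352 = 76.7; it rises from 54.8.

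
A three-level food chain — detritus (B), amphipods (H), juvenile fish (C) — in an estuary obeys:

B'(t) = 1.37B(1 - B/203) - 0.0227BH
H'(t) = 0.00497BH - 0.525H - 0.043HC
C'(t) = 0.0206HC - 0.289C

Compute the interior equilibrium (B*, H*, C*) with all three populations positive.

From dC/dt = 0: 0.0206H* = 0.289, so H* = 14.
From dB/dt = 0: 1.37(1 - B*/203) = 0.0227·14, giving B* = 203·(1 - 0.232) = 156.
From dH/dt = 0: 0.00497·156 - 0.525 = 0.043C*, so C* = 0.249/0.043 = 5.8.

B* ≈ 156, H* ≈ 14, C* ≈ 5.8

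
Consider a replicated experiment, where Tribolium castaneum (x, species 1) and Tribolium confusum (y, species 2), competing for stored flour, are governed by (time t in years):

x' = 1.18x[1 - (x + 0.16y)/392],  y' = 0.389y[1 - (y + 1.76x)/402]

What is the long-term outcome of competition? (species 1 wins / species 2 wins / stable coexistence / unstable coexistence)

Compare the nullcline intercepts: K1/α12 = 392/0.16 = 2450 > K2 = 402; K2/α21 = 402/1.76 = 228 < K1 = 392.
Since the inequalities point opposite ways, species 1 can invade but species 2 cannot.

species 1 excludes species 2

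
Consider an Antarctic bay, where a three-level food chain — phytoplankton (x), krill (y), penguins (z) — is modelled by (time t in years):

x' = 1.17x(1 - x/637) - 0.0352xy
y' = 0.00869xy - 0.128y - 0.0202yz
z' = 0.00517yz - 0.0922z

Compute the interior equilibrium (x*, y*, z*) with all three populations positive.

From dz/dt = 0: 0.00517y* = 0.0922, so y* = 17.8.
From dx/dt = 0: 1.17(1 - x*/637) = 0.0352·17.8, giving x* = 637·(1 - 0.537) = 295.
From dy/dt = 0: 0.00869·295 - 0.128 = 0.0202z*, so z* = 2.44/0.0202 = 121.

x* ≈ 295, y* ≈ 17.8, z* ≈ 121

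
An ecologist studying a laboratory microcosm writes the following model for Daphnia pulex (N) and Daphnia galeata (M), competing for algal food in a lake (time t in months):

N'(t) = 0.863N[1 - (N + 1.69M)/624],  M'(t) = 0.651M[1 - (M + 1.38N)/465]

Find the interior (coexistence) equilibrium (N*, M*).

Setting both brackets to zero gives the nullclines N + 1.69M = 624 and 1.38N + M = 465.
Substituting M = 465 - 1.38N into the first: N(1 - 1.69·1.38) = 624 - 1.69·465.
So N* = -162/-1.33 = 121, and then M* = 465 - 1.38·121 = 297.

N* ≈ 121, M* ≈ 297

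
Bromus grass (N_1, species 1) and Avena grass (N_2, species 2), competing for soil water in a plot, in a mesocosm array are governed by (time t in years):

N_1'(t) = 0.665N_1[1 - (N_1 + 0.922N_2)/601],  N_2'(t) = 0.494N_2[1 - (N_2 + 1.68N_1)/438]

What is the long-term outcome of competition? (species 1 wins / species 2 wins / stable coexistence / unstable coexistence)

species 1 excludes species 2

Compare the nullcline intercepts: K1/α12 = 601/0.922 = 652 > K2 = 438; K2/α21 = 438/1.68 = 261 < K1 = 601.
Since the inequalities point opposite ways, species 1 can invade but species 2 cannot.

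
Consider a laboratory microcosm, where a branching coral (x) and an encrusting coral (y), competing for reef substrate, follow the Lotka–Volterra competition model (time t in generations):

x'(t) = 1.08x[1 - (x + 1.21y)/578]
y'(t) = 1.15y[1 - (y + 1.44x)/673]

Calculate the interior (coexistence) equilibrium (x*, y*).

x* ≈ 318, y* ≈ 215

Setting both brackets to zero gives the nullclines x + 1.21y = 578 and 1.44x + y = 673.
Substituting y = 673 - 1.44x into the first: x(1 - 1.21·1.44) = 578 - 1.21·673.
So x* = -236/-0.742 = 318, and then y* = 673 - 1.44·318 = 215.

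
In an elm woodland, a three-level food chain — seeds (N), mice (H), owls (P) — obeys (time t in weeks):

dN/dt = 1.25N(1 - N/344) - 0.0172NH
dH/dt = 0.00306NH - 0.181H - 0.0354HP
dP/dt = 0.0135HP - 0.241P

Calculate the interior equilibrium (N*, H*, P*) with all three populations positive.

From dP/dt = 0: 0.0135H* = 0.241, so H* = 17.9.
From dN/dt = 0: 1.25(1 - N*/344) = 0.0172·17.9, giving N* = 344·(1 - 0.246) = 259.
From dH/dt = 0: 0.00306·259 - 0.181 = 0.0354P*, so P* = 0.613/0.0354 = 17.3.

N* ≈ 259, H* ≈ 17.9, P* ≈ 17.3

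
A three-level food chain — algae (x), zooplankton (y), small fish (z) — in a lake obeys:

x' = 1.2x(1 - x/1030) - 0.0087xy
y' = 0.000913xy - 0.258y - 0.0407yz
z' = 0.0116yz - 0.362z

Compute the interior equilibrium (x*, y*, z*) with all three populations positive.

From dz/dt = 0: 0.0116y* = 0.362, so y* = 31.2.
From dx/dt = 0: 1.2(1 - x*/1030) = 0.0087·31.2, giving x* = 1030·(1 - 0.226) = 797.
From dy/dt = 0: 0.000913·797 - 0.258 = 0.0407z*, so z* = 0.47/0.0407 = 11.5.

x* ≈ 797, y* ≈ 31.2, z* ≈ 11.5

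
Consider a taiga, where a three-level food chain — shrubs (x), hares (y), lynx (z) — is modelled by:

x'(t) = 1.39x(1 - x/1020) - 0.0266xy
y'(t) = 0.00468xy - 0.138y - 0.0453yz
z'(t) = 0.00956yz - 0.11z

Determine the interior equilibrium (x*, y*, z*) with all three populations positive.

x* ≈ 795, y* ≈ 11.5, z* ≈ 79.1

From dz/dt = 0: 0.00956y* = 0.11, so y* = 11.5.
From dx/dt = 0: 1.39(1 - x*/1020) = 0.0266·11.5, giving x* = 1020·(1 - 0.22) = 795.
From dy/dt = 0: 0.00468·795 - 0.138 = 0.0453z*, so z* = 3.58/0.0453 = 79.1.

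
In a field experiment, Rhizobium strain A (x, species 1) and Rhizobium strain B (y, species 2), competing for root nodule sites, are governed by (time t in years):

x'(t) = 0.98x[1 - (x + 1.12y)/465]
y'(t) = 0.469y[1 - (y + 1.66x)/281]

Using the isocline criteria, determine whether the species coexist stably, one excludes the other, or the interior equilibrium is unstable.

species 1 excludes species 2

Compare the nullcline intercepts: K1/α12 = 465/1.12 = 415 > K2 = 281; K2/α21 = 281/1.66 = 169 < K1 = 465.
Since the inequalities point opposite ways, species 1 can invade but species 2 cannot.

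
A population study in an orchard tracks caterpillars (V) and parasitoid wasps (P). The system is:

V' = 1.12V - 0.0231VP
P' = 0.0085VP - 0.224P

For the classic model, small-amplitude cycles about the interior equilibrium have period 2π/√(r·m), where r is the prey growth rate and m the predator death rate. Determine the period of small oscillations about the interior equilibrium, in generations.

Here r = 1.12 and m = 0.224, so r·m = 0.251.
ω = √0.251 = 0.501 per generation, hence T = 2π/ω ≈ 12.5 generations.

T ≈ 12.5 generations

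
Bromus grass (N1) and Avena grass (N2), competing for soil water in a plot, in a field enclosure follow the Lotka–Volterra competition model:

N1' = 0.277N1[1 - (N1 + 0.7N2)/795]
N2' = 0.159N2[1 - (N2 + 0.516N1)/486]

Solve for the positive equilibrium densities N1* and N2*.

Setting both brackets to zero gives the nullclines N1 + 0.7N2 = 795 and 0.516N1 + N2 = 486.
Substituting N2 = 486 - 0.516N1 into the first: N1(1 - 0.7·0.516) = 795 - 0.7·486.
So N1* = 455/0.639 = 712, and then N2* = 486 - 0.516·712 = 119.

N1* ≈ 712, N2* ≈ 119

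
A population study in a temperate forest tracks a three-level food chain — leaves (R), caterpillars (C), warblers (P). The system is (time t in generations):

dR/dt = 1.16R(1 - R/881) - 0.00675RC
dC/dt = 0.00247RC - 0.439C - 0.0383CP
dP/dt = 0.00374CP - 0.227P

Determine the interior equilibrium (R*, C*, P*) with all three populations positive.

R* ≈ 570, C* ≈ 60.7, P* ≈ 25.3

From dP/dt = 0: 0.00374C* = 0.227, so C* = 60.7.
From dR/dt = 0: 1.16(1 - R*/881) = 0.00675·60.7, giving R* = 881·(1 - 0.353) = 570.
From dC/dt = 0: 0.00247·570 - 0.439 = 0.0383P*, so P* = 0.969/0.0383 = 25.3.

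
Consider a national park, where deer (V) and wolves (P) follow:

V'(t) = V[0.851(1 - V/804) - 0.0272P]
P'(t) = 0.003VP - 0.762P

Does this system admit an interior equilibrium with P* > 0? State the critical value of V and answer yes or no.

Threshold V = 254; K > 254, so yes, the predator persists.

The predator equation gives dP/dt > 0 only when V > 0.762/0.003 = 254.
Without the predator, V → K = 804. Since 804 > 254, the predator can invade and persist.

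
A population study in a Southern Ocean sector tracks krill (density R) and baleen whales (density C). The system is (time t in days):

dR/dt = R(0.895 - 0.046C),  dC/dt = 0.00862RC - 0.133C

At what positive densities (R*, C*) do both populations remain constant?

R* ≈ 15.4, C* ≈ 19.5

Set dC/dt = 0 with C > 0: 0.00862R - 0.133 = 0, so R* = 0.133/0.00862 = 15.4.
Set dR/dt = 0 with R > 0: 0.895 - 0.046C = 0, so C* = 0.895/0.046 = 19.5.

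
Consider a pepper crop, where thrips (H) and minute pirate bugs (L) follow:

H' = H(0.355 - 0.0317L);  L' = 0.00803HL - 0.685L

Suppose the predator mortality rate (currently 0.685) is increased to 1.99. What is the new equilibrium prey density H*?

H* ≈ 248

At the interior fixed point, setting dL/dt = 0 with L > 0 fixes H* = (predator death rate)/(HL coefficient) — independent of the other coefficients.
With the change, H* = 1.99/0.00803 = 248; it rises from 85.3.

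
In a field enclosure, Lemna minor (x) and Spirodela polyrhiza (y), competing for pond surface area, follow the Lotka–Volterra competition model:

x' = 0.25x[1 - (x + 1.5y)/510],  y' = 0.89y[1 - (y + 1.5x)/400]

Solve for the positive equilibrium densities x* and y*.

x* ≈ 72, y* ≈ 292

Setting both brackets to zero gives the nullclines x + 1.5y = 510 and 1.5x + y = 400.
Substituting y = 400 - 1.5x into the first: x(1 - 1.5·1.5) = 510 - 1.5·400.
So x* = -90/-1.25 = 72, and then y* = 400 - 1.5·72 = 292.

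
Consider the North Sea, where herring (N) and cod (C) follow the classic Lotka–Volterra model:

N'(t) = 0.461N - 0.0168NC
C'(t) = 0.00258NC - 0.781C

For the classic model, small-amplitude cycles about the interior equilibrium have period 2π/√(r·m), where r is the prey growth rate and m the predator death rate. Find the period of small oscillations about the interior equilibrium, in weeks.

Here r = 0.461 and m = 0.781, so r·m = 0.36.
ω = √0.36 = 0.6 per week, hence T = 2π/ω ≈ 10.5 weeks.

T ≈ 10.5 weeks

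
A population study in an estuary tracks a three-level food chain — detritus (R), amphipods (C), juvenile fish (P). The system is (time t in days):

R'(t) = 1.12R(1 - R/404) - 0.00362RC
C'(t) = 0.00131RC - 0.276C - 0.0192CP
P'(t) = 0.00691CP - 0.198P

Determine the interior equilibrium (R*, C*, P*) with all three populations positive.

R* ≈ 367, C* ≈ 28.7, P* ≈ 10.6

From dP/dt = 0: 0.00691C* = 0.198, so C* = 28.7.
From dR/dt = 0: 1.12(1 - R*/404) = 0.00362·28.7, giving R* = 404·(1 - 0.0926) = 367.
From dC/dt = 0: 0.00131·367 - 0.276 = 0.0192P*, so P* = 0.204/0.0192 = 10.6.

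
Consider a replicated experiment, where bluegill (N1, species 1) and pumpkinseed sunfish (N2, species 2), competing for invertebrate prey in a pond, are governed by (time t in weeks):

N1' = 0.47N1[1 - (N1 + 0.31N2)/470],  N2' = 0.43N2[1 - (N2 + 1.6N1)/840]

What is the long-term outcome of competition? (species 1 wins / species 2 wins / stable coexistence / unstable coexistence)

Compare the nullcline intercepts: K1/α12 = 470/0.31 = 1520 > K2 = 840; K2/α21 = 840/1.6 = 525 > K1 = 470.
Since both inequalities hold, each species can invade when rare, so the interior equilibrium is stable.

stable coexistence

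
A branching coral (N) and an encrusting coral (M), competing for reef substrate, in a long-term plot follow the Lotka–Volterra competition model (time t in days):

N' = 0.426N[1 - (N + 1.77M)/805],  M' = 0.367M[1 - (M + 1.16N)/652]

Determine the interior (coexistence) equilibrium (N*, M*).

Setting both brackets to zero gives the nullclines N + 1.77M = 805 and 1.16N + M = 652.
Substituting M = 652 - 1.16N into the first: N(1 - 1.77·1.16) = 805 - 1.77·652.
So N* = -349/-1.05 = 331, and then M* = 652 - 1.16·331 = 268.

N* ≈ 331, M* ≈ 268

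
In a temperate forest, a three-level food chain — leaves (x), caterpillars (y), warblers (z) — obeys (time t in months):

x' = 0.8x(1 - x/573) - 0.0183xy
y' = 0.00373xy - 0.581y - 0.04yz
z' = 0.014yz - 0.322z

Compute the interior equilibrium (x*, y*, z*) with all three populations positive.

From dz/dt = 0: 0.014y* = 0.322, so y* = 23.
From dx/dt = 0: 0.8(1 - x*/573) = 0.0183·23, giving x* = 573·(1 - 0.526) = 272.
From dy/dt = 0: 0.00373·272 - 0.581 = 0.04z*, so z* = 0.432/0.04 = 10.8.

x* ≈ 272, y* ≈ 23, z* ≈ 10.8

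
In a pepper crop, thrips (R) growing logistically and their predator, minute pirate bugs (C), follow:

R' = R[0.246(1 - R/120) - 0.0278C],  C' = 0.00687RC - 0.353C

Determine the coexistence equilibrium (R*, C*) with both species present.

R* ≈ 51.4, C* ≈ 5.06

From dC/dt = 0 with C > 0: 0.00687R* = 0.353, so R* = 51.4.
Substitute into dR/dt = 0: 0.246(1 - 51.4/120) = 0.0278C*.
The bracket is 0.572, giving C* = 0.141/0.0278 = 5.06.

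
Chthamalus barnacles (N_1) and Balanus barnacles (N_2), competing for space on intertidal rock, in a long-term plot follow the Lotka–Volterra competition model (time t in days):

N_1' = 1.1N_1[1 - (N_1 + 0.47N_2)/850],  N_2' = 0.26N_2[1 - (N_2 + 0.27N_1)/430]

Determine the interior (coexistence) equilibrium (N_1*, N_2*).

N_1* ≈ 742, N_2* ≈ 230

Setting both brackets to zero gives the nullclines N_1 + 0.47N_2 = 850 and 0.27N_1 + N_2 = 430.
Substituting N_2 = 430 - 0.27N_1 into the first: N_1(1 - 0.47·0.27) = 850 - 0.47·430.
So N_1* = 648/0.873 = 742, and then N_2* = 430 - 0.27·742 = 230.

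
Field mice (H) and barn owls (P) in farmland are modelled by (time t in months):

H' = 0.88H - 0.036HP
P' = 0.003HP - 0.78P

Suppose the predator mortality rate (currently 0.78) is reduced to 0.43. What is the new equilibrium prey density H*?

H* ≈ 143

At the interior fixed point, setting dP/dt = 0 with P > 0 fixes H* = (predator death rate)/(HP coefficient) — independent of the other coefficients.
With the change, H* = 0.43/0.003 = 143; it falls from 260.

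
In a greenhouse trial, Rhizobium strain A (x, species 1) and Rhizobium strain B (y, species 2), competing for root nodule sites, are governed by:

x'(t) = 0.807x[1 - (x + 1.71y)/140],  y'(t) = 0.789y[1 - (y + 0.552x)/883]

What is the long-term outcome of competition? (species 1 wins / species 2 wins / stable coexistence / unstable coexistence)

Compare the nullcline intercepts: K1/α12 = 140/1.71 = 81.9 < K2 = 883; K2/α21 = 883/0.552 = 1600 > K1 = 140.
Since the inequalities point opposite ways, species 2 can invade but species 1 cannot.

species 2 excludes species 1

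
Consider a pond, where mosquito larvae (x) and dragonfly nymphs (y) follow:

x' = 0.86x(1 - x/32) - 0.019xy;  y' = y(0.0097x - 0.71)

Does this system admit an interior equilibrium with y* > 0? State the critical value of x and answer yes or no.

Threshold x = 73.2; K < 73.2, so no, the predator goes extinct.

The predator equation gives dy/dt > 0 only when x > 0.71/0.0097 = 73.2.
Without the predator, x → K = 32. Since 32 < 73.2, the predator cannot invade.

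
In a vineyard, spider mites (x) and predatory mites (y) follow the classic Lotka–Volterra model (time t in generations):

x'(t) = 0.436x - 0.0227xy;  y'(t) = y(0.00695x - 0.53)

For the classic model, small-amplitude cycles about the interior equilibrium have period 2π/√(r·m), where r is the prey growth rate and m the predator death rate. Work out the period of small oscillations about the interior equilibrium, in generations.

T ≈ 13.1 generations

Here r = 0.436 and m = 0.53, so r·m = 0.231.
ω = √0.231 = 0.481 per generation, hence T = 2π/ω ≈ 13.1 generations.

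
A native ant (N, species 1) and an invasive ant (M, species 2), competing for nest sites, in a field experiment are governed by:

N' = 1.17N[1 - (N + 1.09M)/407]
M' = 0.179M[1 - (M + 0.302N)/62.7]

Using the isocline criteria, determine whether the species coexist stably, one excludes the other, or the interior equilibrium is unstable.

species 1 excludes species 2

Compare the nullcline intercepts: K1/α12 = 407/1.09 = 373 > K2 = 62.7; K2/α21 = 62.7/0.302 = 208 < K1 = 407.
Since the inequalities point opposite ways, species 1 can invade but species 2 cannot.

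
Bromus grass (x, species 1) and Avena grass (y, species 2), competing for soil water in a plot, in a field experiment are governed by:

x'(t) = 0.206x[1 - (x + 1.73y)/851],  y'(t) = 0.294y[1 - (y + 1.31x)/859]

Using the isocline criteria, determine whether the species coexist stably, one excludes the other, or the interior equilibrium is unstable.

unstable coexistence (outcome depends on initial conditions)

Compare the nullcline intercepts: K1/α12 = 851/1.73 = 492 < K2 = 859; K2/α21 = 859/1.31 = 656 < K1 = 851.
Since both are reversed, neither can invade when rare; the interior point is a saddle.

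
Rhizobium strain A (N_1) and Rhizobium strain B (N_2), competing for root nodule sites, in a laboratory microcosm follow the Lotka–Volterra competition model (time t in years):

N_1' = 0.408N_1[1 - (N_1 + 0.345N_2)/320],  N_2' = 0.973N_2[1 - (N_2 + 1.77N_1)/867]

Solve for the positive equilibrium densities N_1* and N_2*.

Setting both brackets to zero gives the nullclines N_1 + 0.345N_2 = 320 and 1.77N_1 + N_2 = 867.
Substituting N_2 = 867 - 1.77N_1 into the first: N_1(1 - 0.345·1.77) = 320 - 0.345·867.
So N_1* = 20.9/0.389 = 53.6, and then N_2* = 867 - 1.77·53.6 = 772.

N_1* ≈ 53.6, N_2* ≈ 772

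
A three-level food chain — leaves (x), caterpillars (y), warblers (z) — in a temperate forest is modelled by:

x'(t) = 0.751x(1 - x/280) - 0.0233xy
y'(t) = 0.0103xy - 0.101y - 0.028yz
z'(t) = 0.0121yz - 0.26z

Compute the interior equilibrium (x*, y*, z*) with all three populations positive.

From dz/dt = 0: 0.0121y* = 0.26, so y* = 21.5.
From dx/dt = 0: 0.751(1 - x*/280) = 0.0233·21.5, giving x* = 280·(1 - 0.667) = 93.3.
From dy/dt = 0: 0.0103·93.3 - 0.101 = 0.028z*, so z* = 0.86/0.028 = 30.7.

x* ≈ 93.3, y* ≈ 21.5, z* ≈ 30.7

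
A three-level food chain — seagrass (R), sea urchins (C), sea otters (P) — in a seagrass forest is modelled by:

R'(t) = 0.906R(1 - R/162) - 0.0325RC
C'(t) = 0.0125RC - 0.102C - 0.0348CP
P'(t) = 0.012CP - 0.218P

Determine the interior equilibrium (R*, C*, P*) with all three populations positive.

From dP/dt = 0: 0.012C* = 0.218, so C* = 18.2.
From dR/dt = 0: 0.906(1 - R*/162) = 0.0325·18.2, giving R* = 162·(1 - 0.652) = 56.4.
From dC/dt = 0: 0.0125·56.4 - 0.102 = 0.0348P*, so P* = 0.603/0.0348 = 17.3.

R* ≈ 56.4, C* ≈ 18.2, P* ≈ 17.3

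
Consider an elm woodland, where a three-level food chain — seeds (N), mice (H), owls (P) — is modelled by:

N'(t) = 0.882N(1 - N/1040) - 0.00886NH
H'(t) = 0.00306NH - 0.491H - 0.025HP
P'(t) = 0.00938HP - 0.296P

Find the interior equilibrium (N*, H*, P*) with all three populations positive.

From dP/dt = 0: 0.00938H* = 0.296, so H* = 31.6.
From dN/dt = 0: 0.882(1 - N*/1040) = 0.00886·31.6, giving N* = 1040·(1 - 0.317) = 710.
From dH/dt = 0: 0.00306·710 - 0.491 = 0.025P*, so P* = 1.68/0.025 = 67.3.

N* ≈ 710, H* ≈ 31.6, P* ≈ 67.3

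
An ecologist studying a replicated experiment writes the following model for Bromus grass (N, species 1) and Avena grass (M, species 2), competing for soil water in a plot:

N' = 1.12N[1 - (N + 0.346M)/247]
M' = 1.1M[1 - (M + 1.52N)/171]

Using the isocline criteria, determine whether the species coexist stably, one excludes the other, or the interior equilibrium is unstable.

species 1 excludes species 2

Compare the nullcline intercepts: K1/α12 = 247/0.346 = 714 > K2 = 171; K2/α21 = 171/1.52 = 112 < K1 = 247.
Since the inequalities point opposite ways, species 1 can invade but species 2 cannot.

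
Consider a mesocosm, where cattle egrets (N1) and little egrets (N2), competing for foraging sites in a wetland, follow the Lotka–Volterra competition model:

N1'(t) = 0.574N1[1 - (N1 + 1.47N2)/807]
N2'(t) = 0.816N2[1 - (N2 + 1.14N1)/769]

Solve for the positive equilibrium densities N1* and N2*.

N1* ≈ 479, N2* ≈ 223

Setting both brackets to zero gives the nullclines N1 + 1.47N2 = 807 and 1.14N1 + N2 = 769.
Substituting N2 = 769 - 1.14N1 into the first: N1(1 - 1.47·1.14) = 807 - 1.47·769.
So N1* = -323/-0.676 = 479, and then N2* = 769 - 1.14·479 = 223.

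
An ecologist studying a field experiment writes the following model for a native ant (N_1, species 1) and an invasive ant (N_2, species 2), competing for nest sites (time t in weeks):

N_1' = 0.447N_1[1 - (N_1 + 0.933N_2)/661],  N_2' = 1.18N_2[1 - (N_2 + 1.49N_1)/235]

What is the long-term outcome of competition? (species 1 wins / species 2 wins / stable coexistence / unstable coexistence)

species 1 excludes species 2

Compare the nullcline intercepts: K1/α12 = 661/0.933 = 708 > K2 = 235; K2/α21 = 235/1.49 = 158 < K1 = 661.
Since the inequalities point opposite ways, species 1 can invade but species 2 cannot.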